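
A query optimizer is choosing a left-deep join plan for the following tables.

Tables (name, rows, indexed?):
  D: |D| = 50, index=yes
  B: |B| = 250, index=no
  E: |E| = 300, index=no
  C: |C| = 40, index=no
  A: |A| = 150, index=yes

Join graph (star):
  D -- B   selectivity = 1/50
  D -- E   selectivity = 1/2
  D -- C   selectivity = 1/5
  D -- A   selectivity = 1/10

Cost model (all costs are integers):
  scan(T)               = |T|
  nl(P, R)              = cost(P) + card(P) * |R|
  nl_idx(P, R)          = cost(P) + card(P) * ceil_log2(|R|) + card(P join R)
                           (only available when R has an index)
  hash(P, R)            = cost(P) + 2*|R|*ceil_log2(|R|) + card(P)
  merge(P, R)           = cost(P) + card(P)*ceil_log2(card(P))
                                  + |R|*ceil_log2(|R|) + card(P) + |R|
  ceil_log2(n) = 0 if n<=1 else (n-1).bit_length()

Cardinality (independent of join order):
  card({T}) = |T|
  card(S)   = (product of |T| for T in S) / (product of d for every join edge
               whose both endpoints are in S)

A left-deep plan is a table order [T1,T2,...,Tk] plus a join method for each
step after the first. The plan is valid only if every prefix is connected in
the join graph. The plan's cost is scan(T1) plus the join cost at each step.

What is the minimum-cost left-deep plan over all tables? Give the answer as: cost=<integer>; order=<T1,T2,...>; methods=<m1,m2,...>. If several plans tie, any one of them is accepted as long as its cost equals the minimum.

cost=41630; order=B,D,C,A,E; methods=hash,hash,hash,hash

Selinger DP (subsets sized 1..n):
  {D}: scan cost=50, card=50
  {B}: scan cost=250, card=250
  {E}: scan cost=300, card=300
  {C}: scan cost=40, card=40
  {A}: scan cost=150, card=150
  {BD}: card=250; try (D,hash)→1100, (D,nl_idx)→2000, (B,merge)→2650, (D,merge)→2850, (B,hash)→4100, (B,nl)→12550 …(+1); best=1100 via (D,hash)
  {DE}: card=7500; try (D,hash)→1200, (E,merge)→3400, (D,merge)→3650, (E,hash)→5500, (D,nl_idx)→9600, (E,nl)→15050 …(+1); best=1200 via (D,hash)
  {CD}: card=400; try (C,hash)→580, (D,merge)→670, (D,hash)→680, (D,nl_idx)→680, (C,merge)→680, (D,nl)→2040 …(+1); best=580 via (C,hash)
  {AD}: card=750; try (D,hash)→900, (A,nl_idx)→1200, (A,merge)→1750, (D,nl_idx)→1800, (D,merge)→1850, (A,hash)→2500 …(+2); best=900 via (D,hash)
  {BDE}: card=37500; try (E,merge)→6350, (E,hash)→6750, (B,hash)→12700, (E,nl)→76100, (B,merge)→108450, (B,nl)→1876200; best=6350 via (E,merge)
  {BCD}: card=2000; try (C,hash)→1830, (C,merge)→3630, (B,hash)→4980, (B,merge)→6830, (C,nl)→11100, (B,nl)→100580; best=1830 via (C,hash)
  {ABD}: card=3750; try (A,hash)→3750, (A,merge)→4700, (B,hash)→5650, (A,nl_idx)→6850, (B,merge)→11400, (A,nl)→38600 …(+1); best=3750 via (A,hash)
  {CDE}: card=60000; try (E,hash)→6380, (E,merge)→7580, (C,hash)→9180, (C,merge)→106480, (E,nl)→120580, (C,nl)→301200; best=6380 via (E,hash)
  {ADE}: card=112500; try (E,hash)→7050, (A,hash)→11100, (E,merge)→12150, (A,merge)→107550, (A,nl_idx)→173700, (E,nl)→225900 …(+1); best=7050 via (E,hash)
  {ACD}: card=6000; try (C,hash)→2130, (A,hash)→3380, (A,merge)→5930, (C,merge)→9430, (A,nl_idx)→9780, (C,nl)→30900 …(+1); best=2130 via (C,hash)
  {BCDE}: card=300000; try (E,hash)→9230, (E,merge)→28830, (C,hash)→44330, (B,hash)→70380, (E,nl)→601830, (C,merge)→644130 …(+3); best=9230 via (E,hash)
  {ABDE}: card=562500; try (E,hash)→12900, (A,hash)→46250, (E,merge)→55500, (B,hash)→123550, (A,merge)→645200, (A,nl_idx)→868850 …(+4); best=12900 via (E,hash)
  {ABCD}: card=30000; try (A,hash)→6230, (C,hash)→7980, (B,hash)→12130, (A,merge)→27180, (A,nl_idx)→47830, (C,merge)→52780 …(+4); best=6230 via (A,hash)
  {ACDE}: card=900000; try (E,hash)→13530, (A,hash)→68780, (E,merge)→89130, (C,hash)→120030, (A,merge)→1027730, (A,nl_idx)→1386380 …(+4); best=13530 via (E,hash)
  {ABCDE}: card=4500000; try (E,hash)→41630, (A,hash)→311630, (E,merge)→489230, (C,hash)→575880, (B,hash)→917530, (A,merge)→6010580 …(+7); best=41630 via (E,hash)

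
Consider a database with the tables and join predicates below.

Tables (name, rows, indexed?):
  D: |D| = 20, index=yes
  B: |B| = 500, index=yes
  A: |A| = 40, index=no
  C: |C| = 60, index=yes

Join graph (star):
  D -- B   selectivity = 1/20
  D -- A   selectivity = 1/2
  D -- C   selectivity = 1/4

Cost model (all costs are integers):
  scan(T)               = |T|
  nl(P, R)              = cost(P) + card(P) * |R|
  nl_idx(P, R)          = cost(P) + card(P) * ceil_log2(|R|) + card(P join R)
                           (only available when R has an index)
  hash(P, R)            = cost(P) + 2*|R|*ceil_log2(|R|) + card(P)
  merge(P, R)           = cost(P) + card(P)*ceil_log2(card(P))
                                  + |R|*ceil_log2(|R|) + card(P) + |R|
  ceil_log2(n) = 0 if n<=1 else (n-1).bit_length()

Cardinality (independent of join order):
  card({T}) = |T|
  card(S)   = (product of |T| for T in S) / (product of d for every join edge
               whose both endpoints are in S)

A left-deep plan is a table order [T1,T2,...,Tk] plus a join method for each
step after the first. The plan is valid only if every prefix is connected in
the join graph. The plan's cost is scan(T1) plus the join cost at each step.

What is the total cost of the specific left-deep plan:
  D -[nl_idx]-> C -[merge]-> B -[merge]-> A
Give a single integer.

step 1: scan D: cost=20, card=20
step 2: join C via nl_idx
    card(P join C) = 20*60/(4) = 300
    cost = 20 + 20*6 + 300 = 440
step 3: join B via merge
    card(P join B) = 300*500/(20) = 7500
    cost = 440 + 300*9 + 500*9 + 300 + 500 = 8440
step 4: join A via merge
    card(P join A) = 7500*40/(2) = 150000
    cost = 8440 + 7500*13 + 40*6 + 7500 + 40 = 113720

113720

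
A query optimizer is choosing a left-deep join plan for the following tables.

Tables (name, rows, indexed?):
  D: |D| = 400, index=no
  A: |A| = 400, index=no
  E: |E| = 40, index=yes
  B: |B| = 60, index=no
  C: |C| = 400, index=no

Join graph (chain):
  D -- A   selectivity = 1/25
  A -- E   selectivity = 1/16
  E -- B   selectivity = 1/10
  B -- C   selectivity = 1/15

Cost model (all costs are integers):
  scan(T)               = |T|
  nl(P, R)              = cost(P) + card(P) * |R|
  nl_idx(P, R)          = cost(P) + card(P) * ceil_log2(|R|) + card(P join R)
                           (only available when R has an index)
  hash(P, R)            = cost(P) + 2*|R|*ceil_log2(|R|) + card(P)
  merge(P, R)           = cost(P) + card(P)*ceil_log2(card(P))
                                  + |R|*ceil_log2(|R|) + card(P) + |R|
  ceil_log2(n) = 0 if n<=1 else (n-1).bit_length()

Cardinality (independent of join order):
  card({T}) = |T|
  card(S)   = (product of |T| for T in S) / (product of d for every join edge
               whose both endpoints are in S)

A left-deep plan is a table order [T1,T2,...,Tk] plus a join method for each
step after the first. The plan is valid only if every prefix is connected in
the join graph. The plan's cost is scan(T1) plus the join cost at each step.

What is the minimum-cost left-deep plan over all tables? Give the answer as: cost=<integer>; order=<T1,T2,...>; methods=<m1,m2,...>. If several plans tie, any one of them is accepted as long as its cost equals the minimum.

cost=119400; order=A,E,B,D,C; methods=hash,hash,hash,hash

Selinger DP (subsets sized 1..n):
  {D}: scan cost=400, card=400
  {A}: scan cost=400, card=400
  {E}: scan cost=40, card=40
  {B}: scan cost=60, card=60
  {C}: scan cost=400, card=400
  {AD}: card=6400; try (D,hash)→8000, (A,hash)→8000, (D,merge)→8400, (A,merge)→8400, (D,nl)→160400, (A,nl)→160400; best=8000 via (D,hash)
  {AE}: card=1000; try (E,hash)→1280, (E,nl_idx)→3800, (A,merge)→4320, (E,merge)→4680, (A,hash)→7280, (A,nl)→16040 …(+1); best=1280 via (E,hash)
  {BE}: card=240; try (E,hash)→600, (E,nl_idx)→660, (B,merge)→740, (E,merge)→760, (B,hash)→800, (B,nl)→2440 …(+1); best=600 via (E,hash)
  {BC}: card=1600; try (B,hash)→1520, (C,merge)→4480, (B,merge)→4820, (C,hash)→7320, (C,nl)→24060, (B,nl)→24400; best=1520 via (B,hash)
  {ADE}: card=16000; try (D,hash)→9480, (E,hash)→14880, (D,merge)→16280, (E,nl_idx)→62400, (E,merge)→97880, (E,nl)→264000 …(+1); best=9480 via (D,hash)
  {ABE}: card=6000; try (B,hash)→3000, (A,merge)→6760, (A,hash)→8040, (B,merge)→12700, (B,nl)→61280, (A,nl)→96600; best=3000 via (B,hash)
  {BCE}: card=6400; try (E,hash)→3600, (C,merge)→6760, (C,hash)→8040, (E,nl_idx)→17520, (E,merge)→21000, (E,nl)→65520 …(+1); best=3600 via (E,hash)
  {ABDE}: card=96000; try (D,hash)→16200, (B,hash)→26200, (D,merge)→91000, (B,merge)→249900, (B,nl)→969480, (D,nl)→2403000; best=16200 via (D,hash)
  {ABCE}: card=160000; try (C,hash)→16200, (A,hash)→17200, (C,merge)→91000, (A,merge)→97200, (C,nl)→2403000, (A,nl)→2563600; best=16200 via (C,hash)
  {ABCDE}: card=2560000; try (C,hash)→119400, (D,hash)→183400, (C,merge)→1748200, (D,merge)→3060200, (C,nl)→38416200, (D,nl)→64016200; best=119400 via (C,hash)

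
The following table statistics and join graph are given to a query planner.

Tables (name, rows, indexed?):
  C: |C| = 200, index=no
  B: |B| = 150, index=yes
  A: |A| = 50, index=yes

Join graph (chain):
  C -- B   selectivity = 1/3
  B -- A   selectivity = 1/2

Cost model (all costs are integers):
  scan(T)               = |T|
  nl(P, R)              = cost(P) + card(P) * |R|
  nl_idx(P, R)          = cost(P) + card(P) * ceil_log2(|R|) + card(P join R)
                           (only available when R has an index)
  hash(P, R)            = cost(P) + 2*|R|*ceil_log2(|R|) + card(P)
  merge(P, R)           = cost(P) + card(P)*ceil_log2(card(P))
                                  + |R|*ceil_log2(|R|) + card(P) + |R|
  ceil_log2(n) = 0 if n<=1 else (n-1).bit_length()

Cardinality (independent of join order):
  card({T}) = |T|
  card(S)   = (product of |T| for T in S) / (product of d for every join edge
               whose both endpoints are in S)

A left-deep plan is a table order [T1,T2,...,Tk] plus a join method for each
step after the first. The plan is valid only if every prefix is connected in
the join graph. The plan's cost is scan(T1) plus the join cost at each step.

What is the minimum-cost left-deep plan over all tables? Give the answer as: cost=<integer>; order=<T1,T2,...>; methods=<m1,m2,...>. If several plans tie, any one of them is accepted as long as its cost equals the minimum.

Selinger DP (subsets sized 1..n):
  {C}: scan cost=200, card=200
  {B}: scan cost=150, card=150
  {A}: scan cost=50, card=50
  {BC}: card=10000; try (B,hash)→2800, (C,merge)→3300, (B,merge)→3350, (C,hash)→3500, (B,nl_idx)→11800, (C,nl)→30150 …(+1); best=2800 via (B,hash)
  {AB}: card=3750; try (A,hash)→900, (B,merge)→1750, (A,merge)→1850, (B,hash)→2500, (B,nl_idx)→4200, (A,nl_idx)→4800 …(+2); best=900 via (A,hash)
  {ABC}: card=250000; try (C,hash)→7850, (A,hash)→13400, (C,merge)→51450, (A,merge)→153150, (A,nl_idx)→312800, (A,nl)→502800 …(+1); best=7850 via (C,hash)

cost=7850; order=B,A,C; methods=hash,hash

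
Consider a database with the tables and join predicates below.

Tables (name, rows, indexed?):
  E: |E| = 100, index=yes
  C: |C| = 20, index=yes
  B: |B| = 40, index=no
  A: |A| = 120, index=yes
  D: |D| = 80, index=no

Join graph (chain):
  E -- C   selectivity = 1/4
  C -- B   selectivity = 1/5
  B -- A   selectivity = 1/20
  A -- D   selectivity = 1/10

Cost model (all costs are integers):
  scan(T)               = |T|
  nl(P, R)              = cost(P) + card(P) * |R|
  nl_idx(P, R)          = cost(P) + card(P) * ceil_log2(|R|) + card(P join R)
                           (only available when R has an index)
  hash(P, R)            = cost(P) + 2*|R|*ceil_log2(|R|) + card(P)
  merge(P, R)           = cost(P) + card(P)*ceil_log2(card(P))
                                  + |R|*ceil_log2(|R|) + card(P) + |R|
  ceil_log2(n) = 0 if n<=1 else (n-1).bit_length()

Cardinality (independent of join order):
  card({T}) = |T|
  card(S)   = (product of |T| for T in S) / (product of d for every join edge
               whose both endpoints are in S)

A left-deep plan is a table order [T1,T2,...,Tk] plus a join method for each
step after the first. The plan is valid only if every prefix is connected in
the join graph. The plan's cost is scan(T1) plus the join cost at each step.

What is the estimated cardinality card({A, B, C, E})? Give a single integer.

Tables in S: A(120), B(40), C(20), E(100)
Edges inside S: E-C(d=4), C-B(d=5), B-A(d=20)
numerator = 120 * 40 * 20 * 100 = 9600000
denominator = 4 * 5 * 20 = 400
card(S) = 9600000 / 400 = 24000

24000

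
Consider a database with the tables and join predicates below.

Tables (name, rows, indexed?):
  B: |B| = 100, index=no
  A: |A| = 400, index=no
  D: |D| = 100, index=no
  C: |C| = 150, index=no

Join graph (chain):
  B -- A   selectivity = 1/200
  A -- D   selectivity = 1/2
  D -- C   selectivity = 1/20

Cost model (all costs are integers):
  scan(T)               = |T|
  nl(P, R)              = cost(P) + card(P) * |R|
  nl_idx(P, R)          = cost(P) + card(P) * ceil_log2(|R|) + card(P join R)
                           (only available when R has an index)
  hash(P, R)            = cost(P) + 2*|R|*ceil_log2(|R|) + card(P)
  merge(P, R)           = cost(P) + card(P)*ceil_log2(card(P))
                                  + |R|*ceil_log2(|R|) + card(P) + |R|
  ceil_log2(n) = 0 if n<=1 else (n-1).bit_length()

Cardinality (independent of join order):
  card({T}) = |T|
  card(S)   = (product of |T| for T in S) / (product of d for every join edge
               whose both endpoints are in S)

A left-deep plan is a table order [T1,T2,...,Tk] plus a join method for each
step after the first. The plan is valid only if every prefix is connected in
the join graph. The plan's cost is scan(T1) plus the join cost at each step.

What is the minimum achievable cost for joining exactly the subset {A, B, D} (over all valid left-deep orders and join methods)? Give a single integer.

3800

Selinger DP over subsets of {A,B,D}:
  {B}: scan cost=100, card=100
  {A}: scan cost=400, card=400
  {D}: scan cost=100, card=100
  {AB}: card=200; try (B,hash)→2200, (A,merge)→4900, (B,merge)→5200, (A,hash)→7400, (A,nl)→40100, (B,nl)→40400; best=2200 via (B,hash)
  {AD}: card=20000; try (D,hash)→2200, (A,merge)→4900, (D,merge)→5200, (A,hash)→7400, (A,nl)→40100, (D,nl)→40400; best=2200 via (D,hash)
  {ABD}: card=10000; try (D,hash)→3800, (D,merge)→4800, (D,nl)→22200, (B,hash)→23600, (B,merge)→323000, (B,nl)→2002200; best=3800 via (D,hash)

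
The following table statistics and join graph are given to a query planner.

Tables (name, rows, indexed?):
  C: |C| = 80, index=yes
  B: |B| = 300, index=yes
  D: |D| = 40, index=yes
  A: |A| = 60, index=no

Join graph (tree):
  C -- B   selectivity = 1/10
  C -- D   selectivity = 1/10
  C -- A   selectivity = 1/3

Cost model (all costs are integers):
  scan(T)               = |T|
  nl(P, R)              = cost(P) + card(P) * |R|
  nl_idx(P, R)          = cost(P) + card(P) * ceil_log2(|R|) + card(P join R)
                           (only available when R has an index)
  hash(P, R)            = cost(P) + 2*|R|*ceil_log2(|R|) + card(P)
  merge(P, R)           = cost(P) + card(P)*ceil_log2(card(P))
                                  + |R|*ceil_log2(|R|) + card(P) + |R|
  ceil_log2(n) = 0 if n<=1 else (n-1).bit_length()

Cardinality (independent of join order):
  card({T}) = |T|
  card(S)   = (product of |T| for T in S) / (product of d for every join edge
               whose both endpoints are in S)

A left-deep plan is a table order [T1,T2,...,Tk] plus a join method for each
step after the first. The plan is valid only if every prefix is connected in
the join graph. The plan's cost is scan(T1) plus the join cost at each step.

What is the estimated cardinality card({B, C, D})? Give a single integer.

Tables in S: B(300), C(80), D(40)
Edges inside S: C-B(d=10), C-D(d=10)
numerator = 300 * 80 * 40 = 960000
denominator = 10 * 10 = 100
card(S) = 960000 / 100 = 9600

9600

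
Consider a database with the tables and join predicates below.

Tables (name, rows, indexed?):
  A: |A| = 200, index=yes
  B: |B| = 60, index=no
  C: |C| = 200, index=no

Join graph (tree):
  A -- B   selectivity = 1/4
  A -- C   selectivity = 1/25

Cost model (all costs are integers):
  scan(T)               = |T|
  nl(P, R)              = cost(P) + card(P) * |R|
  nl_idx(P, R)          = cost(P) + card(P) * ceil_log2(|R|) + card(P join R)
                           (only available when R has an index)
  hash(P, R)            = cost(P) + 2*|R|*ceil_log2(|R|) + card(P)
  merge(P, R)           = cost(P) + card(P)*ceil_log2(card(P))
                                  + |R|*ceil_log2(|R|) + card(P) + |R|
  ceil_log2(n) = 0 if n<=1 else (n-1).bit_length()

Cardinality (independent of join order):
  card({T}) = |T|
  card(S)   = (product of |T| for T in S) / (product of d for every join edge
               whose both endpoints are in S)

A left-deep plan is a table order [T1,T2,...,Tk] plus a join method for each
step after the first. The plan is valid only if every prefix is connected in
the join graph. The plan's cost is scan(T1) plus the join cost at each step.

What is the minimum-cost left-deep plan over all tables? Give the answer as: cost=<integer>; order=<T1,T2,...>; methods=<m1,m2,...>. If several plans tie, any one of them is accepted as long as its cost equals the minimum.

cost=5720; order=C,A,B; methods=nl_idx,hash

Selinger DP (subsets sized 1..n):
  {A}: scan cost=200, card=200
  {B}: scan cost=60, card=60
  {C}: scan cost=200, card=200
  {AB}: card=3000; try (B,hash)→1120, (A,merge)→2280, (B,merge)→2420, (A,hash)→3320, (A,nl_idx)→3540, (A,nl)→12060 …(+1); best=1120 via (B,hash)
  {AC}: card=1600; try (A,nl_idx)→3400, (C,hash)→3600, (A,hash)→3600, (C,merge)→3800, (A,merge)→3800, (C,nl)→40200 …(+1); best=3400 via (A,nl_idx)
  {ABC}: card=24000; try (B,hash)→5720, (C,hash)→7320, (B,merge)→23020, (C,merge)→41920, (B,nl)→99400, (C,nl)→601120; best=5720 via (B,hash)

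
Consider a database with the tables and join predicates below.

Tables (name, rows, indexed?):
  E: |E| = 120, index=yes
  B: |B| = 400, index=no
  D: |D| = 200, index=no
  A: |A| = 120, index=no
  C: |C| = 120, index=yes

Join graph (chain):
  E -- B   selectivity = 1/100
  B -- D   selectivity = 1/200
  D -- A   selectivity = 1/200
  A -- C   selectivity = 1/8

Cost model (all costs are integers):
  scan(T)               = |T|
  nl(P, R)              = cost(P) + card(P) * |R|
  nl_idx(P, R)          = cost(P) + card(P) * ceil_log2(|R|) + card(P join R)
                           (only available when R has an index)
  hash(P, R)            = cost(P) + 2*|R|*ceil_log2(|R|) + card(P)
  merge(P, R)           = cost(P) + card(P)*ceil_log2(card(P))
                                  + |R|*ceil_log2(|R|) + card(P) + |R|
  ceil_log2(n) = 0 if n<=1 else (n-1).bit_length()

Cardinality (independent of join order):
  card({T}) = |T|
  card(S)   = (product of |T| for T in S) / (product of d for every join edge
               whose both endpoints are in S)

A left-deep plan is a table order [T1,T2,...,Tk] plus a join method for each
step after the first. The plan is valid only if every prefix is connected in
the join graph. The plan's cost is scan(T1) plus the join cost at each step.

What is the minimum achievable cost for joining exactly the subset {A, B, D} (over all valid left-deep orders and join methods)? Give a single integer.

6080

Selinger DP over subsets of {A,B,D}:
  {B}: scan cost=400, card=400
  {D}: scan cost=200, card=200
  {A}: scan cost=120, card=120
  {BD}: card=400; try (D,hash)→4000, (B,merge)→6000, (D,merge)→6200, (B,hash)→7600, (B,nl)→80200, (D,nl)→80400; best=4000 via (D,hash)
  {AD}: card=120; try (A,hash)→2080, (D,merge)→2880, (A,merge)→2960, (D,hash)→3440, (D,nl)→24120, (A,nl)→24200; best=2080 via (A,hash)
  {ABD}: card=240; try (A,hash)→6080, (B,merge)→7040, (A,merge)→8960, (B,hash)→9400, (B,nl)→50080, (A,nl)→52000; best=6080 via (A,hash)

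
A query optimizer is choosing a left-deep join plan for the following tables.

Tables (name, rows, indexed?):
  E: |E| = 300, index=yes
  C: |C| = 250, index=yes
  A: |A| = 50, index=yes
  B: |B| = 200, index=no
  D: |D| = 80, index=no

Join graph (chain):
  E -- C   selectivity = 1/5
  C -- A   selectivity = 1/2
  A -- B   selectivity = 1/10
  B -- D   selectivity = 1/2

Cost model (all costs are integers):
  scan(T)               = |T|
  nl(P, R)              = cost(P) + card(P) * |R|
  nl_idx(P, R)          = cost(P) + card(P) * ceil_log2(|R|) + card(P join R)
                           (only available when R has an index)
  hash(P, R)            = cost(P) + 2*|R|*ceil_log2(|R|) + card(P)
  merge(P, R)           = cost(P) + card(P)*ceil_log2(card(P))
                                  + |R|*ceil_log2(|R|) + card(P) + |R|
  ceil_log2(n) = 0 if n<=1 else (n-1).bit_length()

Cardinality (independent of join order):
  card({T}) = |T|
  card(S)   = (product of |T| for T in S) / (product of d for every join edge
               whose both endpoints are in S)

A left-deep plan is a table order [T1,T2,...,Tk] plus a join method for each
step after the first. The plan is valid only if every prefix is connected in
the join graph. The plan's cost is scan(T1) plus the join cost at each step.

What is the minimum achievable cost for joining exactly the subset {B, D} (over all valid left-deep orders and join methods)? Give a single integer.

Selinger DP over subsets of {B,D}:
  {B}: scan cost=200, card=200
  {D}: scan cost=80, card=80
  {BD}: card=8000; try (D,hash)→1520, (B,merge)→2520, (D,merge)→2640, (B,hash)→3360, (B,nl)→16080, (D,nl)→16200; best=1520 via (D,hash)

1520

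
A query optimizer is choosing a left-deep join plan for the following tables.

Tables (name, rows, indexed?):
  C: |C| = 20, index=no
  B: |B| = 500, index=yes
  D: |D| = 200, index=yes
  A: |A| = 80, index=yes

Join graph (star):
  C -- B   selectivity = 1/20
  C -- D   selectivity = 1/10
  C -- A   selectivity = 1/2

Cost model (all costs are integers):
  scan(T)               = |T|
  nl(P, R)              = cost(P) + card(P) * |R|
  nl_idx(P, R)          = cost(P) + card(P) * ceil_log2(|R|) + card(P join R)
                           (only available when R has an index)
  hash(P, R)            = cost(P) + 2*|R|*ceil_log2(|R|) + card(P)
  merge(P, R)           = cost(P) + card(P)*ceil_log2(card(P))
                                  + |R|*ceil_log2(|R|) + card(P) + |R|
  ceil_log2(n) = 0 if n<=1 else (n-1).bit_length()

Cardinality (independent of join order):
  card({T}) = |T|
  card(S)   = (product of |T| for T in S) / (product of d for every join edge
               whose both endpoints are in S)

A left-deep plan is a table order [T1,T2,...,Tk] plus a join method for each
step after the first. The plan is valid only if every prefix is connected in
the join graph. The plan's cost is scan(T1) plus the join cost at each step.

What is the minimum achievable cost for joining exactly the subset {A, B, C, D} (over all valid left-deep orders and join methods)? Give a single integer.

Selinger DP over subsets of {A,B,C,D}:
  {C}: scan cost=20, card=20
  {B}: scan cost=500, card=500
  {D}: scan cost=200, card=200
  {A}: scan cost=80, card=80
  {BC}: card=500; try (B,nl_idx)→700, (C,hash)→1200, (B,merge)→5140, (C,merge)→5620, (B,hash)→9040, (B,nl)→10020 …(+1); best=700 via (B,nl_idx)
  {CD}: card=400; try (D,nl_idx)→580, (C,hash)→600, (D,merge)→1940, (C,merge)→2120, (D,hash)→3240, (D,nl)→4020 …(+1); best=580 via (D,nl_idx)
  {AC}: card=800; try (C,hash)→360, (A,merge)→780, (C,merge)→840, (A,nl_idx)→960, (A,hash)→1160, (A,nl)→1620 …(+1); best=360 via (C,hash)
  {BCD}: card=10000; try (D,hash)→4400, (D,merge)→7500, (B,merge)→9580, (B,hash)→9980, (B,nl_idx)→14180, (D,nl_idx)→14700 …(+2); best=4400 via (D,hash)
  {ABC}: card=20000; try (A,hash)→2320, (A,merge)→6340, (B,hash)→10160, (B,merge)→14160, (A,nl_idx)→24200, (B,nl_idx)→27560 …(+2); best=2320 via (A,hash)
  {ACD}: card=16000; try (A,hash)→2100, (D,hash)→4360, (A,merge)→5220, (D,merge)→10960, (A,nl_idx)→19380, (D,nl_idx)→22760 …(+2); best=2100 via (A,hash)
  {ABCD}: card=400000; try (A,hash)→15520, (D,hash)→25520, (B,hash)→27100, (A,merge)→155040, (B,merge)→247100, (D,merge)→324120 …(+6); best=15520 via (A,hash)

15520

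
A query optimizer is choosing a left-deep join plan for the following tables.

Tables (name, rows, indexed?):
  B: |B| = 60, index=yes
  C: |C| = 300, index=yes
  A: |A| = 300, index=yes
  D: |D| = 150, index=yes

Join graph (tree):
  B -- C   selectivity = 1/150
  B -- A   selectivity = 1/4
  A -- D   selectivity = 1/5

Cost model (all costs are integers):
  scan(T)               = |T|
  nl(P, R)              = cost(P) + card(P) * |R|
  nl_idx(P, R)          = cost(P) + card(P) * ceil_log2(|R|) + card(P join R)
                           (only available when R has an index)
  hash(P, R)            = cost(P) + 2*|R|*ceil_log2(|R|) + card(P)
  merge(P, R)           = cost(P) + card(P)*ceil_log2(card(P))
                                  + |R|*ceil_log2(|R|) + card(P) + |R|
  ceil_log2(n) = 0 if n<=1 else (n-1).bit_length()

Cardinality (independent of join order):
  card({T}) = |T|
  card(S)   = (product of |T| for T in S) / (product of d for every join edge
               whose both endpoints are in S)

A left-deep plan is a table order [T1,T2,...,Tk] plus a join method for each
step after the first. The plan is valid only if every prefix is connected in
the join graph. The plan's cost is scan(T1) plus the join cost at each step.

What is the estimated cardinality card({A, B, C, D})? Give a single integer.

Tables in S: A(300), B(60), C(300), D(150)
Edges inside S: B-C(d=150), B-A(d=4), A-D(d=5)
numerator = 300 * 60 * 300 * 150 = 810000000
denominator = 150 * 4 * 5 = 3000
card(S) = 810000000 / 3000 = 270000

270000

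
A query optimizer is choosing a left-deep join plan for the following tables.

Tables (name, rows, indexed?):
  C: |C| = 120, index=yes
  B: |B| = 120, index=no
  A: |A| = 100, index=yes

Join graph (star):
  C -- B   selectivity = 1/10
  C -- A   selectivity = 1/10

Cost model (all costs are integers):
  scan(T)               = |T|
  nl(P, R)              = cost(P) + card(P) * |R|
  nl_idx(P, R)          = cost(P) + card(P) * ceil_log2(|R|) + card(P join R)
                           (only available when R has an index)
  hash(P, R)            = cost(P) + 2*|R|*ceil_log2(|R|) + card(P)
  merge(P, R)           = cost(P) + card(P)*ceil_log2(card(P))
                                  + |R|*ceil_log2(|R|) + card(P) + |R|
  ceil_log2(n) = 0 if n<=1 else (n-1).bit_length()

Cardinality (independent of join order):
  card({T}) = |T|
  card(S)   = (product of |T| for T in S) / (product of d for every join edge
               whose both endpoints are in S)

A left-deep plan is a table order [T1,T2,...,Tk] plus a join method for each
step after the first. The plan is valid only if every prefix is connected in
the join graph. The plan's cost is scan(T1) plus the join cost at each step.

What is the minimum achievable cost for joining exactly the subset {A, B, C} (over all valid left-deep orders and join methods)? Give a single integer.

4520

Selinger DP over subsets of {A,B,C}:
  {C}: scan cost=120, card=120
  {B}: scan cost=120, card=120
  {A}: scan cost=100, card=100
  {BC}: card=1440; try (C,hash)→1920, (B,hash)→1920, (C,merge)→2040, (B,merge)→2040, (C,nl_idx)→2400, (C,nl)→14520 …(+1); best=1920 via (C,hash)
  {AC}: card=1200; try (A,hash)→1640, (C,merge)→1860, (C,hash)→1880, (A,merge)→1880, (C,nl_idx)→2000, (A,nl_idx)→2160 …(+2); best=1640 via (A,hash)
  {ABC}: card=14400; try (B,hash)→4520, (A,hash)→4760, (B,merge)→17000, (A,merge)→20000, (A,nl_idx)→26400, (B,nl)→145640 …(+1); best=4520 via (B,hash)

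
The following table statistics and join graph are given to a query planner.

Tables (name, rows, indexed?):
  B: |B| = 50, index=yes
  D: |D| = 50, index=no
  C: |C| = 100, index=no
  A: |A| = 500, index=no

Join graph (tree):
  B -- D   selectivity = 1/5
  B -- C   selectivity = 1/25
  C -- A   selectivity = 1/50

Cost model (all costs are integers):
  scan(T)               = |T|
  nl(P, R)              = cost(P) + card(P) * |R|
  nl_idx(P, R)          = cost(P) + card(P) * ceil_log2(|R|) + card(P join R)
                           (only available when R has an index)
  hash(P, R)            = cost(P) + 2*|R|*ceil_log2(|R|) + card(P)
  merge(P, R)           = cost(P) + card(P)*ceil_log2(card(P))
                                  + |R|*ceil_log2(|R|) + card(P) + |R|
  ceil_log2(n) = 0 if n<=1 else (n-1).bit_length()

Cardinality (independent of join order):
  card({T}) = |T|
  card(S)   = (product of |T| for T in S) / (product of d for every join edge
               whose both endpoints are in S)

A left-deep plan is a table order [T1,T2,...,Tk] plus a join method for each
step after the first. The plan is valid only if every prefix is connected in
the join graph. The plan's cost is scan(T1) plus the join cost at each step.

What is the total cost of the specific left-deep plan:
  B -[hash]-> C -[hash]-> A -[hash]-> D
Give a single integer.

13300

step 1: scan B: cost=50, card=50
step 2: join C via hash
    card(P join C) = 50*100/(25) = 200
    cost = 50 + 2*100*7 + 50 = 1500
step 3: join A via hash
    card(P join A) = 200*500/(50) = 2000
    cost = 1500 + 2*500*9 + 200 = 10700
step 4: join D via hash
    card(P join D) = 2000*50/(5) = 20000
    cost = 10700 + 2*50*6 + 2000 = 13300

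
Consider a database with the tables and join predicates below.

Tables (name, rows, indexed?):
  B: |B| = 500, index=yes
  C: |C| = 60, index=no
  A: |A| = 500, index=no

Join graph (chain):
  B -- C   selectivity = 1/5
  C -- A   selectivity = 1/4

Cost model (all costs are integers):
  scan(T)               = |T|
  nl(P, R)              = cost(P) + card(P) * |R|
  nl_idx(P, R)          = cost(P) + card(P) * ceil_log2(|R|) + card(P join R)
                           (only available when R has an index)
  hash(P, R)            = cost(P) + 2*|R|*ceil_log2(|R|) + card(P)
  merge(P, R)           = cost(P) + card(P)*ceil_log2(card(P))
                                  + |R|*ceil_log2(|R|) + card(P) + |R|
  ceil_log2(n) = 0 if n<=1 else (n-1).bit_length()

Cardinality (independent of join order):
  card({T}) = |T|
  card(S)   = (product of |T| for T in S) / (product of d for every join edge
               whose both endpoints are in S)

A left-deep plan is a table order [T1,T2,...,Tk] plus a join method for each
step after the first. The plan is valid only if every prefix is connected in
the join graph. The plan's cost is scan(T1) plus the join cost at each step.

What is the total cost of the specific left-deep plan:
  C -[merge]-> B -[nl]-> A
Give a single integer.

step 1: scan C: cost=60, card=60
step 2: join B via merge
    card(P join B) = 60*500/(5) = 6000
    cost = 60 + 60*6 + 500*9 + 60 + 500 = 5480
step 3: join A via nl
    card(P join A) = 6000*500/(4) = 750000
    cost = 5480 + 6000*500 = 3005480

3005480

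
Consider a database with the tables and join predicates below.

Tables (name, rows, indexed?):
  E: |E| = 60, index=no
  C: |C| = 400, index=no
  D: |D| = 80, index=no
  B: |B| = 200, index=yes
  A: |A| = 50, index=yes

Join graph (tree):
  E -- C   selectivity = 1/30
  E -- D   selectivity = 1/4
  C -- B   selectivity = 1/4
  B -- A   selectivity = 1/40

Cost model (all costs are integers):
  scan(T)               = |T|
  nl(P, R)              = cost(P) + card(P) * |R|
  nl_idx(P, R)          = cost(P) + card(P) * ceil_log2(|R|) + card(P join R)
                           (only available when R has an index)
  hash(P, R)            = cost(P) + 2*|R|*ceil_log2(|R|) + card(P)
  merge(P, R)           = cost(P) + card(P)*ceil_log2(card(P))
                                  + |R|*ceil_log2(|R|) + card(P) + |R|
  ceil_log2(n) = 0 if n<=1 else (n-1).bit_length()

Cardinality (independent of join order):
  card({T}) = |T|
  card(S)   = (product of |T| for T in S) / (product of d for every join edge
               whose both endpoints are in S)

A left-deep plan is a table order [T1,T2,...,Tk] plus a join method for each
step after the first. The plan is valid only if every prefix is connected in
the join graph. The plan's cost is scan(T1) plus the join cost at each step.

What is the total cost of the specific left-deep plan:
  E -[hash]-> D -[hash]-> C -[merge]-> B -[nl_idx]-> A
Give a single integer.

step 1: scan E: cost=60, card=60
step 2: join D via hash
    card(P join D) = 60*80/(4) = 1200
    cost = 60 + 2*80*7 + 60 = 1240
step 3: join C via hash
    card(P join C) = 1200*400/(30) = 16000
    cost = 1240 + 2*400*9 + 1200 = 9640
step 4: join B via merge
    card(P join B) = 16000*200/(4) = 800000
    cost = 9640 + 16000*14 + 200*8 + 16000 + 200 = 251440
step 5: join A via nl_idx
    card(P join A) = 800000*50/(40) = 1000000
    cost = 251440 + 800000*6 + 1000000 = 6051440

6051440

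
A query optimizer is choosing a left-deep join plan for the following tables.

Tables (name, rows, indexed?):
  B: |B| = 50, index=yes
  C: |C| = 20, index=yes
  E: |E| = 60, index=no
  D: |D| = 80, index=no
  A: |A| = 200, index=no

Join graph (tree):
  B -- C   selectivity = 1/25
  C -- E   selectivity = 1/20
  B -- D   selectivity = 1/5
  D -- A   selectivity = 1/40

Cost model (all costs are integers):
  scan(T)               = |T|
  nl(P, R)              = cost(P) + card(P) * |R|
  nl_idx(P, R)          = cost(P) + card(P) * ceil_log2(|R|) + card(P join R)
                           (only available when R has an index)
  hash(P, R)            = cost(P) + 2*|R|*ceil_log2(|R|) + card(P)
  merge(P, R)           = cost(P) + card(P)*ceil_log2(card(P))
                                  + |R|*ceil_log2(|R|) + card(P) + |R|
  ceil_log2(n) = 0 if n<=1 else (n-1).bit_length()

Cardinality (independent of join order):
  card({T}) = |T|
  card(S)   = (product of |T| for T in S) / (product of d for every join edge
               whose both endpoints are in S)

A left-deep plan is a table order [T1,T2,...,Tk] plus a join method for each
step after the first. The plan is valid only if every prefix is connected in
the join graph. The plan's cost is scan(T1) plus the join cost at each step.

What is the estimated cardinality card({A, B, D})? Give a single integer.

Tables in S: A(200), B(50), D(80)
Edges inside S: B-D(d=5), D-A(d=40)
numerator = 200 * 50 * 80 = 800000
denominator = 5 * 40 = 200
card(S) = 800000 / 200 = 4000

4000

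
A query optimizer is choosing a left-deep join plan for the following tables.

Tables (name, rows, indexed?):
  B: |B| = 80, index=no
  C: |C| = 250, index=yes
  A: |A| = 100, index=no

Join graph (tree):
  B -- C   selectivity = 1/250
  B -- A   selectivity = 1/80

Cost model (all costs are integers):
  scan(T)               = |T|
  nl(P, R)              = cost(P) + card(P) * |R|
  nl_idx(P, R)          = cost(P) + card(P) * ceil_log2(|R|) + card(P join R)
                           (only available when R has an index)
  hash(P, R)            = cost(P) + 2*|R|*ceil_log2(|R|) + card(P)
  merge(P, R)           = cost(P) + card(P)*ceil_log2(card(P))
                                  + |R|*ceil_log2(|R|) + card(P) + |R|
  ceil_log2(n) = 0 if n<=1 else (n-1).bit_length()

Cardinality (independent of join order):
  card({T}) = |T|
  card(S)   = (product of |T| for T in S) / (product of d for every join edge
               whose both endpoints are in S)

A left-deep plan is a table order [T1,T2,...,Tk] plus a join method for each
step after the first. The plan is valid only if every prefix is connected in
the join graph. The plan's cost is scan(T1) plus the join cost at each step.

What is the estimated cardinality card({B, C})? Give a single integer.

80

Tables in S: B(80), C(250)
Edges inside S: B-C(d=250)
numerator = 80 * 250 = 20000
denominator = 250 = 250
card(S) = 20000 / 250 = 80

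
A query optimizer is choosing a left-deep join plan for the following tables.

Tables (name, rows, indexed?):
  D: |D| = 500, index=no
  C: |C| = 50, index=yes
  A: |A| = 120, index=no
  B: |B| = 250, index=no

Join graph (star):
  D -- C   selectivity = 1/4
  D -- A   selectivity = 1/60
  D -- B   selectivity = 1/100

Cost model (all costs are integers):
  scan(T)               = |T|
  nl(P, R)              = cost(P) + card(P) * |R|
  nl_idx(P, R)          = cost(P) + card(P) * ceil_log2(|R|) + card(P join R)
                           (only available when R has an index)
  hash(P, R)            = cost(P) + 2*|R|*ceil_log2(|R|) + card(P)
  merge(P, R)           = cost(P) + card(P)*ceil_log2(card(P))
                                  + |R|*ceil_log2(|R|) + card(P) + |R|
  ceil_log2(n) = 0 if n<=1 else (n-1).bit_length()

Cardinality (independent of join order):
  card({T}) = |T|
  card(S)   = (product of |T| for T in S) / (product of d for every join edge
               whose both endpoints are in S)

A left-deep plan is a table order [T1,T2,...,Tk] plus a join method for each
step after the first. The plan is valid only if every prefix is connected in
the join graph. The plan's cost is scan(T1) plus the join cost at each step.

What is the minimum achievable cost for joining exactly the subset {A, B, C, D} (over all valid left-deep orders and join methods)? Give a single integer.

Selinger DP over subsets of {A,B,C,D}:
  {D}: scan cost=500, card=500
  {C}: scan cost=50, card=50
  {A}: scan cost=120, card=120
  {B}: scan cost=250, card=250
  {CD}: card=6250; try (C,hash)→1600, (D,merge)→5400, (C,merge)→5850, (D,hash)→9100, (C,nl_idx)→9750, (D,nl)→25050 …(+1); best=1600 via (C,hash)
  {AD}: card=1000; try (A,hash)→2680, (D,merge)→6080, (A,merge)→6460, (D,hash)→9240, (D,nl)→60120, (A,nl)→60500; best=2680 via (A,hash)
  {BD}: card=1250; try (B,hash)→5000, (D,merge)→7500, (B,merge)→7750, (D,hash)→9500, (D,nl)→125250, (B,nl)→125500; best=5000 via (B,hash)
  {ACD}: card=12500; try (C,hash)→4280, (A,hash)→9530, (C,merge)→14030, (C,nl_idx)→21180, (C,nl)→52680, (A,merge)→90060 …(+1); best=4280 via (C,hash)
  {BCD}: card=15625; try (C,hash)→6850, (B,hash)→11850, (C,merge)→20350, (C,nl_idx)→28125, (C,nl)→67500, (B,merge)→91350 …(+1); best=6850 via (C,hash)
  {ABD}: card=2500; try (B,hash)→7680, (A,hash)→7930, (B,merge)→15930, (A,merge)→20960, (A,nl)→155000, (B,nl)→252680; best=7680 via (B,hash)
  {ABCD}: card=31250; try (C,hash)→10780, (B,hash)→20780, (A,hash)→24155, (C,merge)→40530, (C,nl_idx)→53930, (C,nl)→132680 …(+4); best=10780 via (C,hash)

10780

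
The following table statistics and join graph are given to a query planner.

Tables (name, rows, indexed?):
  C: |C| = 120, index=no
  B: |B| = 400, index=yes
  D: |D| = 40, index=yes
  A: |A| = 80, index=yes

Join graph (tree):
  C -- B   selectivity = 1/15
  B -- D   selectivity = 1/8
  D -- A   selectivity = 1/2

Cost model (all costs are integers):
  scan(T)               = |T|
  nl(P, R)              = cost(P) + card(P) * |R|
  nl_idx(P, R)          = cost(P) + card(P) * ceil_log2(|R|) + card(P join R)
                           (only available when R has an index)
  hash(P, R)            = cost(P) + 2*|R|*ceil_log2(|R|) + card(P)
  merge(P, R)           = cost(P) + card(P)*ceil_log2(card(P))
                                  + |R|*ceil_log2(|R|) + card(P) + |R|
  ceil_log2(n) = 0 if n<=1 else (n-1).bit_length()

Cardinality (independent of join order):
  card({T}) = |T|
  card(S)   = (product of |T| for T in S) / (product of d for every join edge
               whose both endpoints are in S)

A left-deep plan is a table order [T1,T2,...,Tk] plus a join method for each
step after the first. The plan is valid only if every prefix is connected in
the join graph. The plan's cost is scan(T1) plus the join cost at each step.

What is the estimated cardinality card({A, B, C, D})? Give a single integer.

640000

Tables in S: A(80), B(400), C(120), D(40)
Edges inside S: C-B(d=15), B-D(d=8), D-A(d=2)
numerator = 80 * 400 * 120 * 40 = 153600000
denominator = 15 * 8 * 2 = 240
card(S) = 153600000 / 240 = 640000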